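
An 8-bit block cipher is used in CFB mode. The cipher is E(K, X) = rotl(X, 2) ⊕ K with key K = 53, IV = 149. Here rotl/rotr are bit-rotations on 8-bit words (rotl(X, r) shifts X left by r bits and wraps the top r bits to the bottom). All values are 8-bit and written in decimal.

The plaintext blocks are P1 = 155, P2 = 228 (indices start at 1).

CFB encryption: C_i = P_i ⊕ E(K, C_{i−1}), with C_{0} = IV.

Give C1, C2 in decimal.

C1 = 248, C2 = 50

C1: E(K, 149) = 99; 155 ⊕ 99 = 248.
C2: E(K, 248) = 214; 228 ⊕ 214 = 50.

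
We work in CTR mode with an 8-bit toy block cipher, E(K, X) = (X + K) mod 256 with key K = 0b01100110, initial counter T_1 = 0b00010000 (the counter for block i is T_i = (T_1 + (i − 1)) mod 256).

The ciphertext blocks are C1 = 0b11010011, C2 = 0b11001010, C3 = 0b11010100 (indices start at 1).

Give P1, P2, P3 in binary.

CTR decryption: S_i = E(K, T_i) where T_i is the counter for block i; P_i = C_i ⊕ S_i.
P1: T = 0b00010000, S = E(K, T) = 0b01110110; 0b11010011 ⊕ 0b01110110 = 0b10100101.
P2: T = 0b00010001, S = E(K, T) = 0b01110111; 0b11001010 ⊕ 0b01110111 = 0b10111101.
P3: T = 0b00010010, S = E(K, T) = 0b01111000; 0b11010100 ⊕ 0b01111000 = 0b10101100.

P1 = 0b10100101, P2 = 0b10111101, P3 = 0b10101100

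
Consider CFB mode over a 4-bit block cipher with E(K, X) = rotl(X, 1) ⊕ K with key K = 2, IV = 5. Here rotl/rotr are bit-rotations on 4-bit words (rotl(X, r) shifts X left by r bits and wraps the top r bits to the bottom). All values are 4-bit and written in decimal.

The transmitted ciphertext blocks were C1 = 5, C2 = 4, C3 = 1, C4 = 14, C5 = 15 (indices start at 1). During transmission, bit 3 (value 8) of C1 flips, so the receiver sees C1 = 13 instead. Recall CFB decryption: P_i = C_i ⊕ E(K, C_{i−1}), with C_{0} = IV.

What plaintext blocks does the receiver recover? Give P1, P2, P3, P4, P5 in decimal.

P1 = 5, P2 = 13, P3 = 11, P4 = 14, P5 = 0

Only C1 changed, to 13. In CFB, a change in C_i flips the same bit in P_i and garbles P_{i+1}. Decrypting the received ciphertext:
P1: E(K, 5) = 8; 13 ⊕ 8 = 5.
P2: E(K, 13) = 9; 4 ⊕ 9 = 13.
P3: E(K, 4) = 10; 1 ⊕ 10 = 11.
P4: E(K, 1) = 0; 14 ⊕ 0 = 14.
P5: E(K, 14) = 15; 15 ⊕ 15 = 0.
Blocks that differ from the original plaintext: P1, P2.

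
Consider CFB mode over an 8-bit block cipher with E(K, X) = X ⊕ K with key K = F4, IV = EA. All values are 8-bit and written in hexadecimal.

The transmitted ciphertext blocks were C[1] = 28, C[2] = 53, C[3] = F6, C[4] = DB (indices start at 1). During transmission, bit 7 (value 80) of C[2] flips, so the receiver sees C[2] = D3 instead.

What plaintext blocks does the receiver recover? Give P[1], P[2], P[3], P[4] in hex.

CFB decryption: P_i = C_i ⊕ E(K, C_{i−1}), with C_{0} = IV.
Only C[2] changed, to D3. In CFB, a change in C_i flips the same bit in P_i and garbles P_{i+1}. Decrypting the received ciphertext:
P[1]: E(K, EA) = 1E; 28 ⊕ 1E = 36.
P[2]: E(K, 28) = DC; D3 ⊕ DC = 0F.
P[3]: E(K, D3) = 27; F6 ⊕ 27 = D1.
P[4]: E(K, F6) = 02; DB ⊕ 02 = D9.
Blocks that differ from the original plaintext: P[2], P[3].

P[1] = 36, P[2] = 0F, P[3] = D1, P[4] = D9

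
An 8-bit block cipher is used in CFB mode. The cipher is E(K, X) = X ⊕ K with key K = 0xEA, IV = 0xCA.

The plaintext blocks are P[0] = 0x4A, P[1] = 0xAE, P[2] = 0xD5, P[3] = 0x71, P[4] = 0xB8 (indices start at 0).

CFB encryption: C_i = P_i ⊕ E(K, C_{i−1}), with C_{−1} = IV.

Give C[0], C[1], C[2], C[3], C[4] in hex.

C[0] = 0x6A, C[1] = 0x2E, C[2] = 0x11, C[3] = 0x8A, C[4] = 0xD8

C[0]: E(K, 0xCA) = 0x20; 0x4A ⊕ 0x20 = 0x6A.
C[1]: E(K, 0x6A) = 0x80; 0xAE ⊕ 0x80 = 0x2E.
C[2]: E(K, 0x2E) = 0xC4; 0xD5 ⊕ 0xC4 = 0x11.
C[3]: E(K, 0x11) = 0xFB; 0x71 ⊕ 0xFB = 0x8A.
C[4]: E(K, 0x8A) = 0x60; 0xB8 ⊕ 0x60 = 0xD8.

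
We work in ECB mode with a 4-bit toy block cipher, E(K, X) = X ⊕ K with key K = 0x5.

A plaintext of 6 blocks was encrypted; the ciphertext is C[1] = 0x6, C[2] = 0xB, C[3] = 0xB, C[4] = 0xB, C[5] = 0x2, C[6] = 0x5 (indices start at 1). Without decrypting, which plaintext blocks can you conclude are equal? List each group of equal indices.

P[2] = P[3] = P[4]

ECB encrypts each block independently with the same key, so equal ciphertext blocks imply equal plaintext blocks.
C[2] = C[3] = C[4] = 0xB, so P[2] = P[3] = P[4].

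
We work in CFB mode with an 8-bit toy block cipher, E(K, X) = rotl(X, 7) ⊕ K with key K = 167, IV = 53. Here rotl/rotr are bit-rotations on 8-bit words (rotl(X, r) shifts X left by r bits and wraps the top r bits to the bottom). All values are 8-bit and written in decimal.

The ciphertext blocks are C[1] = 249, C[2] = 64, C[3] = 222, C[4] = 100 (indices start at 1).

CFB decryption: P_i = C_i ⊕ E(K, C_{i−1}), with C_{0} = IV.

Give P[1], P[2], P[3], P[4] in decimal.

P[1]: E(K, 53) = 61; 249 ⊕ 61 = 196.
P[2]: E(K, 249) = 91; 64 ⊕ 91 = 27.
P[3]: E(K, 64) = 135; 222 ⊕ 135 = 89.
P[4]: E(K, 222) = 200; 100 ⊕ 200 = 172.

P[1] = 196, P[2] = 27, P[3] = 89, P[4] = 172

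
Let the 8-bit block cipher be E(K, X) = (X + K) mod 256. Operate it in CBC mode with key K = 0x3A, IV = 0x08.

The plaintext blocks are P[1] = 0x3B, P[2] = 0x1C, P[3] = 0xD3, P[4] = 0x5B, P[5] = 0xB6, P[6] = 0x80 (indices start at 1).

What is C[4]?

CBC encryption: C_i = E(K, P_i ⊕ C_{i−1}), with C_{0} = IV.
C[1]: P[1] ⊕ 0x08 = 0x33; E(K, 0x33) = 0x6D.
C[2]: P[2] ⊕ 0x6D = 0x71; E(K, 0x71) = 0xAB.
C[3]: P[3] ⊕ 0xAB = 0x78; E(K, 0x78) = 0xB2.
C[4]: P[4] ⊕ 0xB2 = 0xE9; E(K, 0xE9) = 0x23.

C[4] = 0x23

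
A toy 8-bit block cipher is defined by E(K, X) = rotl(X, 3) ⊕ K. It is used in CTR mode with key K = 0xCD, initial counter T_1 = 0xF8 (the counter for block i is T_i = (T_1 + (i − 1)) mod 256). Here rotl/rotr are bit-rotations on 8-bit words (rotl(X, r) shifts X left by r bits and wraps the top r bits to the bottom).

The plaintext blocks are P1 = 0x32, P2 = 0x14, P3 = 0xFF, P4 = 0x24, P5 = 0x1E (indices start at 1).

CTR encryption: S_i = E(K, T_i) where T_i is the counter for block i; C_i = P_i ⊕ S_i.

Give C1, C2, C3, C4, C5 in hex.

C1 = 0x38, C2 = 0x16, C3 = 0xE5, C4 = 0x36, C5 = 0x34

C1: T = 0xF8, S = E(K, T) = 0x0A; 0x32 ⊕ 0x0A = 0x38.
C2: T = 0xF9, S = E(K, T) = 0x02; 0x14 ⊕ 0x02 = 0x16.
C3: T = 0xFA, S = E(K, T) = 0x1A; 0xFF ⊕ 0x1A = 0xE5.
C4: T = 0xFB, S = E(K, T) = 0x12; 0x24 ⊕ 0x12 = 0x36.
C5: T = 0xFC, S = E(K, T) = 0x2A; 0x1E ⊕ 0x2A = 0x34.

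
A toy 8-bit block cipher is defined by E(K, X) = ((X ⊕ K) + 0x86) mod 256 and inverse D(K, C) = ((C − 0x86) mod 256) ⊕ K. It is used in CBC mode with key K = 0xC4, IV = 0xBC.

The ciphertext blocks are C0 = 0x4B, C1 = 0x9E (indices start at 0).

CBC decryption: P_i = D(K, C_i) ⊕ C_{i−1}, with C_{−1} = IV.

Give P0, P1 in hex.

P0 = 0xBD, P1 = 0x97

P0: D(K, 0x4B) = 0x01; 0x01 ⊕ 0xBC = 0xBD.
P1: D(K, 0x9E) = 0xDC; 0xDC ⊕ 0x4B = 0x97.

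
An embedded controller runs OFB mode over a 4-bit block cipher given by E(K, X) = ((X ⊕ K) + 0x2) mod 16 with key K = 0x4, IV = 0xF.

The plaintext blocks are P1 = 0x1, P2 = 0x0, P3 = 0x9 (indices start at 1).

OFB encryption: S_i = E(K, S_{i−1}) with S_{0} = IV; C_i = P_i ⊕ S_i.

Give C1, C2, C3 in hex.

C1: S = E(K, 0xF) = 0xD; 0x1 ⊕ 0xD = 0xC.
C2: S = E(K, 0xD) = 0xB; 0x0 ⊕ 0xB = 0xB.
C3: S = E(K, 0xB) = 0x1; 0x9 ⊕ 0x1 = 0x8.

C1 = 0xC, C2 = 0xB, C3 = 0x8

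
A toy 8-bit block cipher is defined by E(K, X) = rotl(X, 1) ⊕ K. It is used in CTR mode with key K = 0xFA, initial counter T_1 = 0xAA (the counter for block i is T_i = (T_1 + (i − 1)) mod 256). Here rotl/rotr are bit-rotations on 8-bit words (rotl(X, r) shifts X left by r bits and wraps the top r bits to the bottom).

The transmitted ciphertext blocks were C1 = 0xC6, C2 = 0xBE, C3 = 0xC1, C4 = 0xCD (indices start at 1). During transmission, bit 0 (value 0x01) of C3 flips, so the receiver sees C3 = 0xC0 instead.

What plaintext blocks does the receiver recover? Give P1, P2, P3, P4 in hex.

P1 = 0x69, P2 = 0x13, P3 = 0x63, P4 = 0x6C

CTR decryption: S_i = E(K, T_i) where T_i is the counter for block i; P_i = C_i ⊕ S_i.
Only C3 changed, to 0xC0. In CTR, a change in C_i flips the same bit in P_i only; the keystream is unaffected. Decrypting the received ciphertext:
P1: T = 0xAA, S = E(K, T) = 0xAF; 0xC6 ⊕ 0xAF = 0x69.
P2: T = 0xAB, S = E(K, T) = 0xAD; 0xBE ⊕ 0xAD = 0x13.
P3: T = 0xAC, S = E(K, T) = 0xA3; 0xC0 ⊕ 0xA3 = 0x63.
P4: T = 0xAD, S = E(K, T) = 0xA1; 0xCD ⊕ 0xA1 = 0x6C.
Blocks that differ from the original plaintext: P3.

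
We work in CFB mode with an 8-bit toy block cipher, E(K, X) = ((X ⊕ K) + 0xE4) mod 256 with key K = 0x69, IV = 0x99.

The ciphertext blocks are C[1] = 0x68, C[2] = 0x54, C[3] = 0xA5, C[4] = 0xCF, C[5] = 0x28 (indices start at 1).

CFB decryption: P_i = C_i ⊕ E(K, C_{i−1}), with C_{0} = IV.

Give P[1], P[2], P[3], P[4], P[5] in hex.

P[1]: E(K, 0x99) = 0xD4; 0x68 ⊕ 0xD4 = 0xBC.
P[2]: E(K, 0x68) = 0xE5; 0x54 ⊕ 0xE5 = 0xB1.
P[3]: E(K, 0x54) = 0x21; 0xA5 ⊕ 0x21 = 0x84.
P[4]: E(K, 0xA5) = 0xB0; 0xCF ⊕ 0xB0 = 0x7F.
P[5]: E(K, 0xCF) = 0x8A; 0x28 ⊕ 0x8A = 0xA2.

P[1] = 0xBC, P[2] = 0xB1, P[3] = 0x84, P[4] = 0x7F, P[5] = 0xA2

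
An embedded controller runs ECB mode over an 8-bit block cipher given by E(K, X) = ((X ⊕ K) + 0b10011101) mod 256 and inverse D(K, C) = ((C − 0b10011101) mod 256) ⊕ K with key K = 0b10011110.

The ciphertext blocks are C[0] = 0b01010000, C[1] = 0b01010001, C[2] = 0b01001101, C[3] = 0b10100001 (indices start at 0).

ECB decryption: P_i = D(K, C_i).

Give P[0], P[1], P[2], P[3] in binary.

P[0]: D(K, 0b01010000) = 0b00101101.
P[1]: D(K, 0b01010001) = 0b00101010.
P[2]: D(K, 0b01001101) = 0b00101110.
P[3]: D(K, 0b10100001) = 0b10011010.

P[0] = 0b00101101, P[1] = 0b00101010, P[2] = 0b00101110, P[3] = 0b10011010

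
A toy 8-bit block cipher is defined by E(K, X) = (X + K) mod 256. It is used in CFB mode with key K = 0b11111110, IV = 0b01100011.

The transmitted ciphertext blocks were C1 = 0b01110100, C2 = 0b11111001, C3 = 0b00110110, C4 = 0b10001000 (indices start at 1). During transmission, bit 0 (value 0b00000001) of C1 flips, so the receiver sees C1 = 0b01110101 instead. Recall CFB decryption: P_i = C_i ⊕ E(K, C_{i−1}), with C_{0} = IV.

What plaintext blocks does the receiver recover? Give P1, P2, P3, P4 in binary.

P1 = 0b00010100, P2 = 0b10001010, P3 = 0b11000001, P4 = 0b10111100

Only C1 changed, to 0b01110101. In CFB, a change in C_i flips the same bit in P_i and garbles P_{i+1}. Decrypting the received ciphertext:
P1: E(K, 0b01100011) = 0b01100001; 0b01110101 ⊕ 0b01100001 = 0b00010100.
P2: E(K, 0b01110101) = 0b01110011; 0b11111001 ⊕ 0b01110011 = 0b10001010.
P3: E(K, 0b11111001) = 0b11110111; 0b00110110 ⊕ 0b11110111 = 0b11000001.
P4: E(K, 0b00110110) = 0b00110100; 0b10001000 ⊕ 0b00110100 = 0b10111100.
Blocks that differ from the original plaintext: P1, P2.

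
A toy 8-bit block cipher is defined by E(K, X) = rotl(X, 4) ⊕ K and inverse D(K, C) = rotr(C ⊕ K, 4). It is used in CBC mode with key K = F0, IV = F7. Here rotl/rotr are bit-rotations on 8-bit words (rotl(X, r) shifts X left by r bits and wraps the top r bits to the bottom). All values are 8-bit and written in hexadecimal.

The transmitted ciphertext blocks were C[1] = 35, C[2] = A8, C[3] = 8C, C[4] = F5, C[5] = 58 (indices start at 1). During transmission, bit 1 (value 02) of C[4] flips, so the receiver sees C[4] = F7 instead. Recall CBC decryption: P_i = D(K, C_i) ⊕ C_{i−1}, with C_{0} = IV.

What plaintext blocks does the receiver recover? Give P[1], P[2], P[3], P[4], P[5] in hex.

Only C[4] changed, to F7. In CBC, a change in C_i garbles P_i and flips the same bit in P_{i+1}. Decrypting the received ciphertext:
P[1]: D(K, 35) = 5C; 5C ⊕ F7 = AB.
P[2]: D(K, A8) = 85; 85 ⊕ 35 = B0.
P[3]: D(K, 8C) = C7; C7 ⊕ A8 = 6F.
P[4]: D(K, F7) = 70; 70 ⊕ 8C = FC.
P[5]: D(K, 58) = 8A; 8A ⊕ F7 = 7D.
Blocks that differ from the original plaintext: P[4], P[5].

P[1] = AB, P[2] = B0, P[3] = 6F, P[4] = FC, P[5] = 7D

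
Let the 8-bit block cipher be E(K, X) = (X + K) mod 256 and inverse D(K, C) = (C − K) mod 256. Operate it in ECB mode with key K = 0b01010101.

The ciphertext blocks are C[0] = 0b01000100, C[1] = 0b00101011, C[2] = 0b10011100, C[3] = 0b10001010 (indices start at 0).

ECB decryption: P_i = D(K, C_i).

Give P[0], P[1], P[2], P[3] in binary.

P[0]: D(K, 0b01000100) = 0b11101111.
P[1]: D(K, 0b00101011) = 0b11010110.
P[2]: D(K, 0b10011100) = 0b01000111.
P[3]: D(K, 0b10001010) = 0b00110101.

P[0] = 0b11101111, P[1] = 0b11010110, P[2] = 0b01000111, P[3] = 0b00110101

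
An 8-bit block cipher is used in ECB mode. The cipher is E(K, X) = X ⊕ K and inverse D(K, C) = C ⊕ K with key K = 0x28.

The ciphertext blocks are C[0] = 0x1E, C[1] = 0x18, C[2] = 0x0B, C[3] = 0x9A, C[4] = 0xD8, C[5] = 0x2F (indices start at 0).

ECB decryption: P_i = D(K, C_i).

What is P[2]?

P[2] = 0x23

P[2]: D(K, 0x0B) = 0x23.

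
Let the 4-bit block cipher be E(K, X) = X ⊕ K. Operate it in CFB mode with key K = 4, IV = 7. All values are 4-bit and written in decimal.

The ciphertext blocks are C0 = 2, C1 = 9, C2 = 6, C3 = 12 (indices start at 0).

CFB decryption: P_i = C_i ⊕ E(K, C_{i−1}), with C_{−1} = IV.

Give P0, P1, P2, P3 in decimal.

P0: E(K, 7) = 3; 2 ⊕ 3 = 1.
P1: E(K, 2) = 6; 9 ⊕ 6 = 15.
P2: E(K, 9) = 13; 6 ⊕ 13 = 11.
P3: E(K, 6) = 2; 12 ⊕ 2 = 14.

P0 = 1, P1 = 15, P2 = 11, P3 = 14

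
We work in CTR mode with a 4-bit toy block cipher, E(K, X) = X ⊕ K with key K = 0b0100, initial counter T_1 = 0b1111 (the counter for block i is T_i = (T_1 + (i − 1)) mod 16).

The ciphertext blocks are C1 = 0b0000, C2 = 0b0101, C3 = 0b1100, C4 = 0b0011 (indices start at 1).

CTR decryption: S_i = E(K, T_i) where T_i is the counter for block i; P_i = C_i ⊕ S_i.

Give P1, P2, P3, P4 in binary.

P1 = 0b1011, P2 = 0b0001, P3 = 0b1001, P4 = 0b0101

P1: T = 0b1111, S = E(K, T) = 0b1011; 0b0000 ⊕ 0b1011 = 0b1011.
P2: T = 0b0000, S = E(K, T) = 0b0100; 0b0101 ⊕ 0b0100 = 0b0001.
P3: T = 0b0001, S = E(K, T) = 0b0101; 0b1100 ⊕ 0b0101 = 0b1001.
P4: T = 0b0010, S = E(K, T) = 0b0110; 0b0011 ⊕ 0b0110 = 0b0101.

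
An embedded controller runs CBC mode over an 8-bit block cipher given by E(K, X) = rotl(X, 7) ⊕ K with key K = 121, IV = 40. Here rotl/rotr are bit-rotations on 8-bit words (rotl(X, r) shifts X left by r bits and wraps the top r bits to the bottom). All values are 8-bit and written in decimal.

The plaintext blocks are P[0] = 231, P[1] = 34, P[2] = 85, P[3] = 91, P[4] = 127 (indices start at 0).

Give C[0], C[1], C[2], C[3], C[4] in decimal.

CBC encryption: C_i = E(K, P_i ⊕ C_{i−1}), with C_{−1} = IV.
C[0]: P[0] ⊕ 40 = 207; E(K, 207) = 158.
C[1]: P[1] ⊕ 158 = 188; E(K, 188) = 39.
C[2]: P[2] ⊕ 39 = 114; E(K, 114) = 64.
C[3]: P[3] ⊕ 64 = 27; E(K, 27) = 244.
C[4]: P[4] ⊕ 244 = 139; E(K, 139) = 188.

C[0] = 158, C[1] = 39, C[2] = 64, C[3] = 244, C[4] = 188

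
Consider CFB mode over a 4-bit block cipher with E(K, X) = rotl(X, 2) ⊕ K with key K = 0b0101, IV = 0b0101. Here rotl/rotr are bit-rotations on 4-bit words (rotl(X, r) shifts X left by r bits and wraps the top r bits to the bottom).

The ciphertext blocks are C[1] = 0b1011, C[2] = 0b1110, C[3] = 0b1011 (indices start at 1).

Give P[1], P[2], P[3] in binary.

P[1] = 0b1011, P[2] = 0b0101, P[3] = 0b0101

CFB decryption: P_i = C_i ⊕ E(K, C_{i−1}), with C_{0} = IV.
P[1]: E(K, 0b0101) = 0b0000; 0b1011 ⊕ 0b0000 = 0b1011.
P[2]: E(K, 0b1011) = 0b1011; 0b1110 ⊕ 0b1011 = 0b0101.
P[3]: E(K, 0b1110) = 0b1110; 0b1011 ⊕ 0b1110 = 0b0101.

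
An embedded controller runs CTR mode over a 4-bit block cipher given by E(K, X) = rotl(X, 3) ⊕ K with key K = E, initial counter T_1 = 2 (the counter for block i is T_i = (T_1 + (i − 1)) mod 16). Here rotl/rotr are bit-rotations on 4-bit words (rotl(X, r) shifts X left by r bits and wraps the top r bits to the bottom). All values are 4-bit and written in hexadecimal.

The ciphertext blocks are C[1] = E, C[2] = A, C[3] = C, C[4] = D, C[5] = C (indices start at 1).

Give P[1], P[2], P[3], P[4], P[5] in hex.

CTR decryption: S_i = E(K, T_i) where T_i is the counter for block i; P_i = C_i ⊕ S_i.
P[1]: T = 2, S = E(K, T) = F; E ⊕ F = 1.
P[2]: T = 3, S = E(K, T) = 7; A ⊕ 7 = D.
P[3]: T = 4, S = E(K, T) = C; C ⊕ C = 0.
P[4]: T = 5, S = E(K, T) = 4; D ⊕ 4 = 9.
P[5]: T = 6, S = E(K, T) = D; C ⊕ D = 1.

P[1] = 1, P[2] = D, P[3] = 0, P[4] = 9, P[5] = 1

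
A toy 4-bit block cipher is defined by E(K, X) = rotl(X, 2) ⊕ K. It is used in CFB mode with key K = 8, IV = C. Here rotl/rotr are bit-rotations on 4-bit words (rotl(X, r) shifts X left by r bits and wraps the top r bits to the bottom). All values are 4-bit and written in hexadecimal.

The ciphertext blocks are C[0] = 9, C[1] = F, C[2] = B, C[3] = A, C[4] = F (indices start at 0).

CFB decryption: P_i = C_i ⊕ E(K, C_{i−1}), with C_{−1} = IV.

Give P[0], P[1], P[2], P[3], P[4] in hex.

P[0] = 2, P[1] = 1, P[2] = C, P[3] = C, P[4] = D

P[0]: E(K, C) = B; 9 ⊕ B = 2.
P[1]: E(K, 9) = E; F ⊕ E = 1.
P[2]: E(K, F) = 7; B ⊕ 7 = C.
P[3]: E(K, B) = 6; A ⊕ 6 = C.
P[4]: E(K, A) = 2; F ⊕ 2 = D.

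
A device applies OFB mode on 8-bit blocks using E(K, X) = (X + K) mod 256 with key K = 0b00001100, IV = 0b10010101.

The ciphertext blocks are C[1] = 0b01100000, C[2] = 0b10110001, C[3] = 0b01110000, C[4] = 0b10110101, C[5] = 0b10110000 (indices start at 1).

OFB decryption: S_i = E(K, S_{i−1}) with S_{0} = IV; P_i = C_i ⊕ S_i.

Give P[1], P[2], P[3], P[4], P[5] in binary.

P[1] = 0b11000001, P[2] = 0b00011100, P[3] = 0b11001001, P[4] = 0b01110000, P[5] = 0b01100001

P[1]: S = E(K, 0b10010101) = 0b10100001; 0b01100000 ⊕ 0b10100001 = 0b11000001.
P[2]: S = E(K, 0b10100001) = 0b10101101; 0b10110001 ⊕ 0b10101101 = 0b00011100.
P[3]: S = E(K, 0b10101101) = 0b10111001; 0b01110000 ⊕ 0b10111001 = 0b11001001.
P[4]: S = E(K, 0b10111001) = 0b11000101; 0b10110101 ⊕ 0b11000101 = 0b01110000.
P[5]: S = E(K, 0b11000101) = 0b11010001; 0b10110000 ⊕ 0b11010001 = 0b01100001.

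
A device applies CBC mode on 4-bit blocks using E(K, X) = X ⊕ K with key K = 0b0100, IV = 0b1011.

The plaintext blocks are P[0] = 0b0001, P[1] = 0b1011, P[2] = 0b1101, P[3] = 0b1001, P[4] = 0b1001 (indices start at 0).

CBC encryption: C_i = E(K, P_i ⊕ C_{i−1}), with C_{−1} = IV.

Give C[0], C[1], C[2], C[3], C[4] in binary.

C[0]: P[0] ⊕ 0b1011 = 0b1010; E(K, 0b1010) = 0b1110.
C[1]: P[1] ⊕ 0b1110 = 0b0101; E(K, 0b0101) = 0b0001.
C[2]: P[2] ⊕ 0b0001 = 0b1100; E(K, 0b1100) = 0b1000.
C[3]: P[3] ⊕ 0b1000 = 0b0001; E(K, 0b0001) = 0b0101.
C[4]: P[4] ⊕ 0b0101 = 0b1100; E(K, 0b1100) = 0b1000.

C[0] = 0b1110, C[1] = 0b0001, C[2] = 0b1000, C[3] = 0b0101, C[4] = 0b1000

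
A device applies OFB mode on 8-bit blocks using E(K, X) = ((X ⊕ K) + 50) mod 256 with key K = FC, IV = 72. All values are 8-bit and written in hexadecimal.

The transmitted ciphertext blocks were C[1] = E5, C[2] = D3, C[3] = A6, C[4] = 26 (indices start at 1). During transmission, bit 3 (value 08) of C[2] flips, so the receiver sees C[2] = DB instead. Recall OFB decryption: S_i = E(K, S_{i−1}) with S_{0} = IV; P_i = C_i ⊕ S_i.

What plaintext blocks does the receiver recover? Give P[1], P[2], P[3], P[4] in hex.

P[1] = 3B, P[2] = A9, P[3] = 78, P[4] = 54

Only C[2] changed, to DB. In OFB, a change in C_i flips the same bit in P_i only; the keystream is unaffected. Decrypting the received ciphertext:
P[1]: S = E(K, 72) = DE; E5 ⊕ DE = 3B.
P[2]: S = E(K, DE) = 72; DB ⊕ 72 = A9.
P[3]: S = E(K, 72) = DE; A6 ⊕ DE = 78.
P[4]: S = E(K, DE) = 72; 26 ⊕ 72 = 54.
Blocks that differ from the original plaintext: P[2].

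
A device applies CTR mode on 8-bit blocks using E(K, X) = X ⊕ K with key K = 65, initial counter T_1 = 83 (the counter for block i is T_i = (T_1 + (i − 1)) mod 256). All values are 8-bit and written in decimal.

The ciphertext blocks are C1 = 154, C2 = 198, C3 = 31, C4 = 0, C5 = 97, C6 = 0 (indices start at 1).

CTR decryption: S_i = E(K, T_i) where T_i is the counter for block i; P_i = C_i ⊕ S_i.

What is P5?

P5 = 119

P5: T = 87, S = E(K, T) = 22; 97 ⊕ 22 = 119.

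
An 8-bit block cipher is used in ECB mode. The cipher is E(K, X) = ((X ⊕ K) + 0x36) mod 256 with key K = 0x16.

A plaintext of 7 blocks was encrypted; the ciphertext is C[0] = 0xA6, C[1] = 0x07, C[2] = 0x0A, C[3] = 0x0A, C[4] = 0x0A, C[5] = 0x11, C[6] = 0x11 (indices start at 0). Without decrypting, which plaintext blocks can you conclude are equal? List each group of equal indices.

P[2] = P[3] = P[4]; P[5] = P[6]

ECB encrypts each block independently with the same key, so equal ciphertext blocks imply equal plaintext blocks.
C[2] = C[3] = C[4] = 0x0A, so P[2] = P[3] = P[4].
C[5] = C[6] = 0x11, so P[5] = P[6].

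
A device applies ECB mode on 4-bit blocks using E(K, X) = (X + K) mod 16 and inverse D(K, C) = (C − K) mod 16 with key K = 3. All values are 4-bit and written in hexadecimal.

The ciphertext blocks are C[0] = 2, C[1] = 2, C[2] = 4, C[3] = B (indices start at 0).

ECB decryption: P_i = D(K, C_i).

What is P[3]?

P[3]: D(K, B) = 8.

P[3] = 8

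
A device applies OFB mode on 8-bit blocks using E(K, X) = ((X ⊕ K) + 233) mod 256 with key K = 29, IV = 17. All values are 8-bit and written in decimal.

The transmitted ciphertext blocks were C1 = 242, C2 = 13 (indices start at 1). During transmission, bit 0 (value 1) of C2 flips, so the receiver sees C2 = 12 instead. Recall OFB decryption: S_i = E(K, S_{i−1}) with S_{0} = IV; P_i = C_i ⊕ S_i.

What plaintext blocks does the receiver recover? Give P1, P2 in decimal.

Only C2 changed, to 12. In OFB, a change in C_i flips the same bit in P_i only; the keystream is unaffected. Decrypting the received ciphertext:
P1: S = E(K, 17) = 245; 242 ⊕ 245 = 7.
P2: S = E(K, 245) = 209; 12 ⊕ 209 = 221.
Blocks that differ from the original plaintext: P2.

P1 = 7, P2 = 221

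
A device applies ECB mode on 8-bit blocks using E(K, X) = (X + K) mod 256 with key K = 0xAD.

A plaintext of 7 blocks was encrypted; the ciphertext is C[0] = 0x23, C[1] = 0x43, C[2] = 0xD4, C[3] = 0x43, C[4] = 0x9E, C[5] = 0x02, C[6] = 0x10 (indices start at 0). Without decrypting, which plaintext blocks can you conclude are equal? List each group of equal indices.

P[1] = P[3]

ECB encrypts each block independently with the same key, so equal ciphertext blocks imply equal plaintext blocks.
C[1] = C[3] = 0x43, so P[1] = P[3].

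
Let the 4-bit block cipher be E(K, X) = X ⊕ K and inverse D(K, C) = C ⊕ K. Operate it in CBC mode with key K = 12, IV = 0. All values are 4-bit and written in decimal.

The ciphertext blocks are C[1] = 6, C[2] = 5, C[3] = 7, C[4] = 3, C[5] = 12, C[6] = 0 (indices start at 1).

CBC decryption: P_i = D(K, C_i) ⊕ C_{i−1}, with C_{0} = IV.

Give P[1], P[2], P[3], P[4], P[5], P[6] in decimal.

P[1] = 10, P[2] = 15, P[3] = 14, P[4] = 8, P[5] = 3, P[6] = 0

P[1]: D(K, 6) = 10; 10 ⊕ 0 = 10.
P[2]: D(K, 5) = 9; 9 ⊕ 6 = 15.
P[3]: D(K, 7) = 11; 11 ⊕ 5 = 14.
P[4]: D(K, 3) = 15; 15 ⊕ 7 = 8.
P[5]: D(K, 12) = 0; 0 ⊕ 3 = 3.
P[6]: D(K, 0) = 12; 12 ⊕ 12 = 0.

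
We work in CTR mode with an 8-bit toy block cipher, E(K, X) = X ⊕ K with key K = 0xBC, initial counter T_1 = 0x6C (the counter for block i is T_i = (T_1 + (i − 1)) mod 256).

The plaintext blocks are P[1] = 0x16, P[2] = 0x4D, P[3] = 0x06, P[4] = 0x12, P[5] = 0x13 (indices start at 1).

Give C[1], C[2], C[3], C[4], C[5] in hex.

CTR encryption: S_i = E(K, T_i) where T_i is the counter for block i; C_i = P_i ⊕ S_i.
C[1]: T = 0x6C, S = E(K, T) = 0xD0; 0x16 ⊕ 0xD0 = 0xC6.
C[2]: T = 0x6D, S = E(K, T) = 0xD1; 0x4D ⊕ 0xD1 = 0x9C.
C[3]: T = 0x6E, S = E(K, T) = 0xD2; 0x06 ⊕ 0xD2 = 0xD4.
C[4]: T = 0x6F, S = E(K, T) = 0xD3; 0x12 ⊕ 0xD3 = 0xC1.
C[5]: T = 0x70, S = E(K, T) = 0xCC; 0x13 ⊕ 0xCC = 0xDF.

C[1] = 0xC6, C[2] = 0x9C, C[3] = 0xD4, C[4] = 0xC1, C[5] = 0xDF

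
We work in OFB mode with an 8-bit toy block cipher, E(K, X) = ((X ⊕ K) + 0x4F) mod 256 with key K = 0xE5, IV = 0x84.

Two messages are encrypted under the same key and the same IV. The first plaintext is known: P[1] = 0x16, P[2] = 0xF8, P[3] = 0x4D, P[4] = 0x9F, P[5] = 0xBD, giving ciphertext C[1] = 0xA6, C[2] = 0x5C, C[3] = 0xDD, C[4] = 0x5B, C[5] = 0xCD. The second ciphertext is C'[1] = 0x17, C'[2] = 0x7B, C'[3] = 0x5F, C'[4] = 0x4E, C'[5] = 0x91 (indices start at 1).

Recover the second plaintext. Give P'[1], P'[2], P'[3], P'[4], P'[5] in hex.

In OFB with a reused IV, both messages share the same keystream S_i, so C_i ⊕ C'_i = P_i ⊕ P'_i and thus P'_i = P_i ⊕ C_i ⊕ C'_i.
P'[1]: 0x16 ⊕ 0xA6 ⊕ 0x17 = 0xA7.
P'[2]: 0xF8 ⊕ 0x5C ⊕ 0x7B = 0xDF.
P'[3]: 0x4D ⊕ 0xDD ⊕ 0x5F = 0xCF.
P'[4]: 0x9F ⊕ 0x5B ⊕ 0x4E = 0x8A.
P'[5]: 0xBD ⊕ 0xCD ⊕ 0x91 = 0xE1.

P'[1] = 0xA7, P'[2] = 0xDF, P'[3] = 0xCF, P'[4] = 0x8A, P'[5] = 0xE1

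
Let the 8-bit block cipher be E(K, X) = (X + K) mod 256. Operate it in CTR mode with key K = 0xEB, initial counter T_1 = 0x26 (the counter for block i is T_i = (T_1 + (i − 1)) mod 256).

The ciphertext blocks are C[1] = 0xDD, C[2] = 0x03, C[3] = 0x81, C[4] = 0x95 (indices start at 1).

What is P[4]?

CTR decryption: S_i = E(K, T_i) where T_i is the counter for block i; P_i = C_i ⊕ S_i.
P[4]: T = 0x29, S = E(K, T) = 0x14; 0x95 ⊕ 0x14 = 0x81.

P[4] = 0x81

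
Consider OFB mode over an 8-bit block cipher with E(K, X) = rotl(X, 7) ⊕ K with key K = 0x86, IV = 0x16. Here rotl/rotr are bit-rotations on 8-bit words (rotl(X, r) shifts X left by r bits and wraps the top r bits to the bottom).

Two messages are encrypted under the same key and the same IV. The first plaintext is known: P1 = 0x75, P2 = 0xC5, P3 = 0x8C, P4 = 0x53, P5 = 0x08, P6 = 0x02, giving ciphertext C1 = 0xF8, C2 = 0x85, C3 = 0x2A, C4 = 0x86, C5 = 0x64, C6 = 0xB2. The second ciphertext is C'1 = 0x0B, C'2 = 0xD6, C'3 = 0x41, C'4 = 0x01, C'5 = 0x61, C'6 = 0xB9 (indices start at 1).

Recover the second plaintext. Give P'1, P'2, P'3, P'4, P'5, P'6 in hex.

In OFB with a reused IV, both messages share the same keystream S_i, so C_i ⊕ C'_i = P_i ⊕ P'_i and thus P'_i = P_i ⊕ C_i ⊕ C'_i.
P'1: 0x75 ⊕ 0xF8 ⊕ 0x0B = 0x86.
P'2: 0xC5 ⊕ 0x85 ⊕ 0xD6 = 0x96.
P'3: 0x8C ⊕ 0x2A ⊕ 0x41 = 0xE7.
P'4: 0x53 ⊕ 0x86 ⊕ 0x01 = 0xD4.
P'5: 0x08 ⊕ 0x64 ⊕ 0x61 = 0x0D.
P'6: 0x02 ⊕ 0xB2 ⊕ 0xB9 = 0x09.

P'1 = 0x86, P'2 = 0x96, P'3 = 0xE7, P'4 = 0xD4, P'5 = 0x0D, P'6 = 0x09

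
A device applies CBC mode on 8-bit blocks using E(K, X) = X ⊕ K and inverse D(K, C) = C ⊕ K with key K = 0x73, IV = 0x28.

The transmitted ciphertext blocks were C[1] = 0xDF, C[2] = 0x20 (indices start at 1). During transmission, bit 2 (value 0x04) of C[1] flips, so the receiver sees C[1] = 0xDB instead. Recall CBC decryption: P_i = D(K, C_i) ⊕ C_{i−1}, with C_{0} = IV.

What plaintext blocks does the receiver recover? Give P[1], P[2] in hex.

P[1] = 0x80, P[2] = 0x88

Only C[1] changed, to 0xDB. In CBC, a change in C_i garbles P_i and flips the same bit in P_{i+1}. Decrypting the received ciphertext:
P[1]: D(K, 0xDB) = 0xA8; 0xA8 ⊕ 0x28 = 0x80.
P[2]: D(K, 0x20) = 0x53; 0x53 ⊕ 0xDB = 0x88.
Blocks that differ from the original plaintext: P[1], P[2].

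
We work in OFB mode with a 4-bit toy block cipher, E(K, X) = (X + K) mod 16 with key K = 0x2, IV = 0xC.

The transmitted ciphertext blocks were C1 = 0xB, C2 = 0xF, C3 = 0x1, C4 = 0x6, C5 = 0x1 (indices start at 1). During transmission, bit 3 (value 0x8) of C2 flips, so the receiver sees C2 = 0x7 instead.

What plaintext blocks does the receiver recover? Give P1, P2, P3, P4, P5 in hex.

P1 = 0x5, P2 = 0x7, P3 = 0x3, P4 = 0x2, P5 = 0x7

OFB decryption: S_i = E(K, S_{i−1}) with S_{0} = IV; P_i = C_i ⊕ S_i.
Only C2 changed, to 0x7. In OFB, a change in C_i flips the same bit in P_i only; the keystream is unaffected. Decrypting the received ciphertext:
P1: S = E(K, 0xC) = 0xE; 0xB ⊕ 0xE = 0x5.
P2: S = E(K, 0xE) = 0x0; 0x7 ⊕ 0x0 = 0x7.
P3: S = E(K, 0x0) = 0x2; 0x1 ⊕ 0x2 = 0x3.
P4: S = E(K, 0x2) = 0x4; 0x6 ⊕ 0x4 = 0x2.
P5: S = E(K, 0x4) = 0x6; 0x1 ⊕ 0x6 = 0x7.
Blocks that differ from the original plaintext: P2.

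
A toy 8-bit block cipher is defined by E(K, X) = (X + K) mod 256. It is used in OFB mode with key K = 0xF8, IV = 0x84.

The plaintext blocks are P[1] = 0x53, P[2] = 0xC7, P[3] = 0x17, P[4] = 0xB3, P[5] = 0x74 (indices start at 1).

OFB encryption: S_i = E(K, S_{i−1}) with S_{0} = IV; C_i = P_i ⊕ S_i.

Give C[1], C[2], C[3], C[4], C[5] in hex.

C[1]: S = E(K, 0x84) = 0x7C; 0x53 ⊕ 0x7C = 0x2F.
C[2]: S = E(K, 0x7C) = 0x74; 0xC7 ⊕ 0x74 = 0xB3.
C[3]: S = E(K, 0x74) = 0x6C; 0x17 ⊕ 0x6C = 0x7B.
C[4]: S = E(K, 0x6C) = 0x64; 0xB3 ⊕ 0x64 = 0xD7.
C[5]: S = E(K, 0x64) = 0x5C; 0x74 ⊕ 0x5C = 0x28.

C[1] = 0x2F, C[2] = 0xB3, C[3] = 0x7B, C[4] = 0xD7, C[5] = 0x28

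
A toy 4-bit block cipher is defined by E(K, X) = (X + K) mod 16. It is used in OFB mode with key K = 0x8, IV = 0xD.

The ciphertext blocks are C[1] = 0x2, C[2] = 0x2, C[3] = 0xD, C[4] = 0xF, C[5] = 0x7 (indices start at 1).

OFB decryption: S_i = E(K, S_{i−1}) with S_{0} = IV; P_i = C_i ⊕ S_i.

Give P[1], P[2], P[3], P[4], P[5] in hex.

P[1]: S = E(K, 0xD) = 0x5; 0x2 ⊕ 0x5 = 0x7.
P[2]: S = E(K, 0x5) = 0xD; 0x2 ⊕ 0xD = 0xF.
P[3]: S = E(K, 0xD) = 0x5; 0xD ⊕ 0x5 = 0x8.
P[4]: S = E(K, 0x5) = 0xD; 0xF ⊕ 0xD = 0x2.
P[5]: S = E(K, 0xD) = 0x5; 0x7 ⊕ 0x5 = 0x2.

P[1] = 0x7, P[2] = 0xF, P[3] = 0x8, P[4] = 0x2, P[5] = 0x2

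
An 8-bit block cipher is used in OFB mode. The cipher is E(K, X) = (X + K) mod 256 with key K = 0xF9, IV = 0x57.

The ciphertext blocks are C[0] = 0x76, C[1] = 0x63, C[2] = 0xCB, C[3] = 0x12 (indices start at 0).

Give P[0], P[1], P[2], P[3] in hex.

P[0] = 0x26, P[1] = 0x2A, P[2] = 0x89, P[3] = 0x29

OFB decryption: S_i = E(K, S_{i−1}) with S_{−1} = IV; P_i = C_i ⊕ S_i.
P[0]: S = E(K, 0x57) = 0x50; 0x76 ⊕ 0x50 = 0x26.
P[1]: S = E(K, 0x50) = 0x49; 0x63 ⊕ 0x49 = 0x2A.
P[2]: S = E(K, 0x49) = 0x42; 0xCB ⊕ 0x42 = 0x89.
P[3]: S = E(K, 0x42) = 0x3B; 0x12 ⊕ 0x3B = 0x29.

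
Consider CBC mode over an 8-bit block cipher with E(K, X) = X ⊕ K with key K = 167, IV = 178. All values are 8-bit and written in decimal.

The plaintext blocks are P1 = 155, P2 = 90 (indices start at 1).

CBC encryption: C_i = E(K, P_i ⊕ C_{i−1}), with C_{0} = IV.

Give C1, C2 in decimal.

C1: P1 ⊕ 178 = 41; E(K, 41) = 142.
C2: P2 ⊕ 142 = 212; E(K, 212) = 115.

C1 = 142, C2 = 115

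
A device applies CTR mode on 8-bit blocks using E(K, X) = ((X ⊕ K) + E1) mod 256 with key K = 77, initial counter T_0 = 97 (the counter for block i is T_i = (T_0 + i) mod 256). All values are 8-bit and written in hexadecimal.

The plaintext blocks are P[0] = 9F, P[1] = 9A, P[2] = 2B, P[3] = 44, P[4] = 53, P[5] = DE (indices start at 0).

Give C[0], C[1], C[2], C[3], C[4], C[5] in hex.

CTR encryption: S_i = E(K, T_i) where T_i is the counter for block i; C_i = P_i ⊕ S_i.
C[0]: T = 97, S = E(K, T) = C1; 9F ⊕ C1 = 5E.
C[1]: T = 98, S = E(K, T) = D0; 9A ⊕ D0 = 4A.
C[2]: T = 99, S = E(K, T) = CF; 2B ⊕ CF = E4.
C[3]: T = 9A, S = E(K, T) = CE; 44 ⊕ CE = 8A.
C[4]: T = 9B, S = E(K, T) = CD; 53 ⊕ CD = 9E.
C[5]: T = 9C, S = E(K, T) = CC; DE ⊕ CC = 12.

C[0] = 5E, C[1] = 4A, C[2] = E4, C[3] = 8A, C[4] = 9E, C[5] = 12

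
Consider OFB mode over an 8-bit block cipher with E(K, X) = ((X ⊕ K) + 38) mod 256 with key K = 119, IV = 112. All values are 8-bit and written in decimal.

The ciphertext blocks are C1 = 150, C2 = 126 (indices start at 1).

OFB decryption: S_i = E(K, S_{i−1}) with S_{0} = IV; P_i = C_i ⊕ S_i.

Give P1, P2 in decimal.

P1: S = E(K, 112) = 45; 150 ⊕ 45 = 187.
P2: S = E(K, 45) = 128; 126 ⊕ 128 = 254.

P1 = 187, P2 = 254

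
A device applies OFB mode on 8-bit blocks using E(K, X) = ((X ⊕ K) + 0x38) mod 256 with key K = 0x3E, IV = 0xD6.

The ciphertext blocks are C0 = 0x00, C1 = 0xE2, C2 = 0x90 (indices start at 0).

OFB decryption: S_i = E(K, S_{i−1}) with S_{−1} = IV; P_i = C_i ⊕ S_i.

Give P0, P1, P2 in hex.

P0: S = E(K, 0xD6) = 0x20; 0x00 ⊕ 0x20 = 0x20.
P1: S = E(K, 0x20) = 0x56; 0xE2 ⊕ 0x56 = 0xB4.
P2: S = E(K, 0x56) = 0xA0; 0x90 ⊕ 0xA0 = 0x30.

P0 = 0x20, P1 = 0xB4, P2 = 0x30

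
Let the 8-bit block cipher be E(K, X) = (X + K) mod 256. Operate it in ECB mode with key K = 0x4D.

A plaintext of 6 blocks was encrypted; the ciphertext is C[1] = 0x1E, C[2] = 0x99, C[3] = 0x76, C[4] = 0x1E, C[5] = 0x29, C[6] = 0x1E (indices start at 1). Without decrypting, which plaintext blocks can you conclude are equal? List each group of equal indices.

ECB encrypts each block independently with the same key, so equal ciphertext blocks imply equal plaintext blocks.
C[1] = C[4] = C[6] = 0x1E, so P[1] = P[4] = P[6].

P[1] = P[4] = P[6]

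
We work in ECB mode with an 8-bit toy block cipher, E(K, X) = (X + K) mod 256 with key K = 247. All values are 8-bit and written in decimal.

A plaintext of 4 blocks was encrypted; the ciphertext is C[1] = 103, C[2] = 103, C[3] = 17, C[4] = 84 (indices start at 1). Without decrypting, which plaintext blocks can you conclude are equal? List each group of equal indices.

ECB encrypts each block independently with the same key, so equal ciphertext blocks imply equal plaintext blocks.
C[1] = C[2] = 103, so P[1] = P[2].

P[1] = P[2]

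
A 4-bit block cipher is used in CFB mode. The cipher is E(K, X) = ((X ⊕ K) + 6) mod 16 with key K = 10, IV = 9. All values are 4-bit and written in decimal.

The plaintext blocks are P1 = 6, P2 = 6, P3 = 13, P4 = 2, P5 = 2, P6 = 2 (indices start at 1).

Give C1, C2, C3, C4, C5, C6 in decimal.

CFB encryption: C_i = P_i ⊕ E(K, C_{i−1}), with C_{0} = IV.
C1: E(K, 9) = 9; 6 ⊕ 9 = 15.
C2: E(K, 15) = 11; 6 ⊕ 11 = 13.
C3: E(K, 13) = 13; 13 ⊕ 13 = 0.
C4: E(K, 0) = 0; 2 ⊕ 0 = 2.
C5: E(K, 2) = 14; 2 ⊕ 14 = 12.
C6: E(K, 12) = 12; 2 ⊕ 12 = 14.

C1 = 15, C2 = 13, C3 = 0, C4 = 2, C5 = 12, C6 = 14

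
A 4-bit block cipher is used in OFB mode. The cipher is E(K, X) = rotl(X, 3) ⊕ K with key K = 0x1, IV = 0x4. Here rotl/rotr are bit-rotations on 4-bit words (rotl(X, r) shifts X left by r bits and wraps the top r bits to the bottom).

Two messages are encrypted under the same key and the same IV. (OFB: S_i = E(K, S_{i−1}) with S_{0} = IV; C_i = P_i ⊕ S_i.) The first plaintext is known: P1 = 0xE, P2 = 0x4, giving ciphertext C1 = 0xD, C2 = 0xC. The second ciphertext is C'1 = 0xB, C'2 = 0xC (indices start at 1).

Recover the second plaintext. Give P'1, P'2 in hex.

In OFB with a reused IV, both messages share the same keystream S_i, so C_i ⊕ C'_i = P_i ⊕ P'_i and thus P'_i = P_i ⊕ C_i ⊕ C'_i.
P'1: 0xE ⊕ 0xD ⊕ 0xB = 0x8.
P'2: 0x4 ⊕ 0xC ⊕ 0xC = 0x4.

P'1 = 0x8, P'2 = 0x4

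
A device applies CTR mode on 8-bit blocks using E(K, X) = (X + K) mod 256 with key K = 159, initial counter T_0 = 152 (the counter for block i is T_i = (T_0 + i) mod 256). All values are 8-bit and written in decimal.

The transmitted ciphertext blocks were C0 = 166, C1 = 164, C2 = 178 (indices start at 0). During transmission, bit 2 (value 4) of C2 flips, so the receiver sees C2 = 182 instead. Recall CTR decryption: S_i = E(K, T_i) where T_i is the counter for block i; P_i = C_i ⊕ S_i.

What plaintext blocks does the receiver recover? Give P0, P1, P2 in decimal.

P0 = 145, P1 = 156, P2 = 143

Only C2 changed, to 182. In CTR, a change in C_i flips the same bit in P_i only; the keystream is unaffected. Decrypting the received ciphertext:
P0: T = 152, S = E(K, T) = 55; 166 ⊕ 55 = 145.
P1: T = 153, S = E(K, T) = 56; 164 ⊕ 56 = 156.
P2: T = 154, S = E(K, T) = 57; 182 ⊕ 57 = 143.
Blocks that differ from the original plaintext: P2.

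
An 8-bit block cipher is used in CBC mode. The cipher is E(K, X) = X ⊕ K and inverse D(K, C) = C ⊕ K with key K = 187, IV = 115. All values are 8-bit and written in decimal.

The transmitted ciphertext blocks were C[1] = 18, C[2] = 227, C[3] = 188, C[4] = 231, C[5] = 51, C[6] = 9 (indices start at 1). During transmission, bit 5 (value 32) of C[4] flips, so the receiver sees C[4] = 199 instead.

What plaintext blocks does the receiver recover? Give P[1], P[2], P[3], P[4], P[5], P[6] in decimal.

CBC decryption: P_i = D(K, C_i) ⊕ C_{i−1}, with C_{0} = IV.
Only C[4] changed, to 199. In CBC, a change in C_i garbles P_i and flips the same bit in P_{i+1}. Decrypting the received ciphertext:
P[1]: D(K, 18) = 169; 169 ⊕ 115 = 218.
P[2]: D(K, 227) = 88; 88 ⊕ 18 = 74.
P[3]: D(K, 188) = 7; 7 ⊕ 227 = 228.
P[4]: D(K, 199) = 124; 124 ⊕ 188 = 192.
P[5]: D(K, 51) = 136; 136 ⊕ 199 = 79.
P[6]: D(K, 9) = 178; 178 ⊕ 51 = 129.
Blocks that differ from the original plaintext: P[4], P[5].

P[1] = 218, P[2] = 74, P[3] = 228, P[4] = 192, P[5] = 79, P[6] = 129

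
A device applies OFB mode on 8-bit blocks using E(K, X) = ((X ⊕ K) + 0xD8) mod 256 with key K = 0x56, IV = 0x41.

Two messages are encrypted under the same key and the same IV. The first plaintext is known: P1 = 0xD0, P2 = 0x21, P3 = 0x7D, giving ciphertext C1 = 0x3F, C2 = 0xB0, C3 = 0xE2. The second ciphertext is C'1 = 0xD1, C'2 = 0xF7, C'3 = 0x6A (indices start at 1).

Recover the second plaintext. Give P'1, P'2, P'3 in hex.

In OFB with a reused IV, both messages share the same keystream S_i, so C_i ⊕ C'_i = P_i ⊕ P'_i and thus P'_i = P_i ⊕ C_i ⊕ C'_i.
P'1: 0xD0 ⊕ 0x3F ⊕ 0xD1 = 0x3E.
P'2: 0x21 ⊕ 0xB0 ⊕ 0xF7 = 0x66.
P'3: 0x7D ⊕ 0xE2 ⊕ 0x6A = 0xF5.

P'1 = 0x3E, P'2 = 0x66, P'3 = 0xF5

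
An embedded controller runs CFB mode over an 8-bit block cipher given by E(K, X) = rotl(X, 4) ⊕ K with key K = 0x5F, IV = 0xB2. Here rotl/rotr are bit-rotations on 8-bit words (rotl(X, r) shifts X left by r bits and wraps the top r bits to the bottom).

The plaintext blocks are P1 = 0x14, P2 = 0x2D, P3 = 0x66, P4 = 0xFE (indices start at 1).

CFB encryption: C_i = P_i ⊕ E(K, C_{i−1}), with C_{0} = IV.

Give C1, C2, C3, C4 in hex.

C1: E(K, 0xB2) = 0x74; 0x14 ⊕ 0x74 = 0x60.
C2: E(K, 0x60) = 0x59; 0x2D ⊕ 0x59 = 0x74.
C3: E(K, 0x74) = 0x18; 0x66 ⊕ 0x18 = 0x7E.
C4: E(K, 0x7E) = 0xB8; 0xFE ⊕ 0xB8 = 0x46.

C1 = 0x60, C2 = 0x74, C3 = 0x7E, C4 = 0x46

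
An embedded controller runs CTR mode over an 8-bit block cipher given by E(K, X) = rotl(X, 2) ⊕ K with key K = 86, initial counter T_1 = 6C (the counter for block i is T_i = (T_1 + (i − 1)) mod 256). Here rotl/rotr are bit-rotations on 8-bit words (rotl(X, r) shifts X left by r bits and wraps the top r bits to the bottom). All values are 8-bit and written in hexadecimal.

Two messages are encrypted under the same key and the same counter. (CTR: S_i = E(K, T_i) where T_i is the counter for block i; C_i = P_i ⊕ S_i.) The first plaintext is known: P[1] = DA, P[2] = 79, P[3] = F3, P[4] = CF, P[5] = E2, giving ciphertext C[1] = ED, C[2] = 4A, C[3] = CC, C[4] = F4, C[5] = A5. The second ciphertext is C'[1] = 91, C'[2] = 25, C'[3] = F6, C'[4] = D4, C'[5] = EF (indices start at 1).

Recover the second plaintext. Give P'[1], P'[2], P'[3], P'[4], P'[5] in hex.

P'[1] = A6, P'[2] = 16, P'[3] = C9, P'[4] = EF, P'[5] = A8

In CTR with a reused counter, both messages share the same keystream S_i, so C_i ⊕ C'_i = P_i ⊕ P'_i and thus P'_i = P_i ⊕ C_i ⊕ C'_i.
P'[1]: DA ⊕ ED ⊕ 91 = A6.
P'[2]: 79 ⊕ 4A ⊕ 25 = 16.
P'[3]: F3 ⊕ CC ⊕ F6 = C9.
P'[4]: CF ⊕ F4 ⊕ D4 = EF.
P'[5]: E2 ⊕ A5 ⊕ EF = A8.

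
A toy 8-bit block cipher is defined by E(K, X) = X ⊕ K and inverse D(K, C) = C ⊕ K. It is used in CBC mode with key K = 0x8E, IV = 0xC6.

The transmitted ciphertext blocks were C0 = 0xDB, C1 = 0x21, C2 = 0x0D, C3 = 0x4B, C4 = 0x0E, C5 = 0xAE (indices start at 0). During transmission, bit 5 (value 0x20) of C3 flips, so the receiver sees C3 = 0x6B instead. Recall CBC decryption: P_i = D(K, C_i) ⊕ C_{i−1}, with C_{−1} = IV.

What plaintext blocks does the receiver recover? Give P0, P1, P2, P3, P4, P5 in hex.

P0 = 0x93, P1 = 0x74, P2 = 0xA2, P3 = 0xE8, P4 = 0xEB, P5 = 0x2E

Only C3 changed, to 0x6B. In CBC, a change in C_i garbles P_i and flips the same bit in P_{i+1}. Decrypting the received ciphertext:
P0: D(K, 0xDB) = 0x55; 0x55 ⊕ 0xC6 = 0x93.
P1: D(K, 0x21) = 0xAF; 0xAF ⊕ 0xDB = 0x74.
P2: D(K, 0x0D) = 0x83; 0x83 ⊕ 0x21 = 0xA2.
P3: D(K, 0x6B) = 0xE5; 0xE5 ⊕ 0x0D = 0xE8.
P4: D(K, 0x0E) = 0x80; 0x80 ⊕ 0x6B = 0xEB.
P5: D(K, 0xAE) = 0x20; 0x20 ⊕ 0x0E = 0x2E.
Blocks that differ from the original plaintext: P3, P4.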